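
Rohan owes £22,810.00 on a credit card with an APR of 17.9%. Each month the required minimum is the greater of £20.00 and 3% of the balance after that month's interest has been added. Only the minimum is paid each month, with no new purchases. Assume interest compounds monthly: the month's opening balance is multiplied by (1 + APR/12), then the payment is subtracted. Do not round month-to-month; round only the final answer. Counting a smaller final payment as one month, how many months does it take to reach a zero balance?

273 months

Monthly rate r = 17.9%/12 = 1.49167% = 0.0149167.
While 3% of the post-interest balance exceeds £20.00, each month B ← (B·(1+r))·(1 − 0.03), i.e. B shrinks by the factor (1+r)·0.97 = 0.98447.
This holds for months 1–227. Entering month 228 the balance is £653.14; 3% of the post-interest balance is now below £20.00, so the flat £20.00 minimum applies from here.
From month 228 a fixed £20.00 at rate r clears £653.14 in 46 more payments. Total: 227 + 46 = 273 months.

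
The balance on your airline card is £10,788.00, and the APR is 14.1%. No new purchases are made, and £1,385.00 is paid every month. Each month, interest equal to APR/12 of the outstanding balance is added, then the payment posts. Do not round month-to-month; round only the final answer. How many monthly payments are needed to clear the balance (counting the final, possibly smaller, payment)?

9 months

Monthly rate r = 14.1%/12 = 1.175% = 0.01175.
Recurrence: B ← B·(1+r) − £1,385.00.
Month 1: interest £126.76; balance after payment £9,529.76.
Month 2: interest £111.97; balance after payment £8,256.73.
Closed form: n = −ln(1 − rB₀/P)/ln(1+r) = −ln(0.90848)/ln(1.01175) ≈ 8.217, so the balance reaches zero during payment 9.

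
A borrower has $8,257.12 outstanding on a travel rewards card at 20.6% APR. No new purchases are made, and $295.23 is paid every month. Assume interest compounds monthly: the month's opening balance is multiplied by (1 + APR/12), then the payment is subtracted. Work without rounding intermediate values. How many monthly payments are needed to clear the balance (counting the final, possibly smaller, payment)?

39 months

Monthly rate r = 20.6%/12 = 1.71667% = 0.0171667.
Recurrence: B ← B·(1+r) − $295.23.
Month 1: interest $141.75; balance after payment $8,103.64.
Month 2: interest $139.11; balance after payment $7,947.52.
Closed form: n = −ln(1 − rB₀/P)/ln(1+r) = −ln(0.51988)/ln(1.01717) ≈ 38.433, so the balance reaches zero during payment 39.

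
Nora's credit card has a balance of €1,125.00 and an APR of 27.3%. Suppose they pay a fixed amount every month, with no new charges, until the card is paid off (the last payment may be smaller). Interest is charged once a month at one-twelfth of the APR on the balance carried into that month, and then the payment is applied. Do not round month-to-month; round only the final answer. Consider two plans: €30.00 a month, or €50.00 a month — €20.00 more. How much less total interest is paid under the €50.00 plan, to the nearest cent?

€964.04

Monthly rate r = 27.3%/12 = 2.275% = 0.02275.
At €30.00/mo: n = ⌈−ln(1 − rB₀/P)/ln(1+r)⌉ = 86 payments (last €8.19); total interest = total paid − €1,125.00 = €1,433.19.
At €50.00/mo: 32 payments (last €44.15); total interest €469.15.
Interest saved = €1,433.19 − €469.15 = €964.04.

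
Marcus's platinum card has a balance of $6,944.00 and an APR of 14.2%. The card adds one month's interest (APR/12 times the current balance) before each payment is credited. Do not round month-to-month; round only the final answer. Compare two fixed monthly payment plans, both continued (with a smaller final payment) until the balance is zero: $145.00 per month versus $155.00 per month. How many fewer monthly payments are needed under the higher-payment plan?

Monthly rate r = 14.2%/12 = 1.18333% = 0.0118333.
At $145.00/mo: n = ⌈−ln(1 − rB₀/P)/ln(1+r)⌉ = 72 payments (last $13.35); total interest = total paid − $6,944.00 = $3,364.35.
At $155.00/mo: 65 payments (last $32.02); total interest $3,008.02.
Payments saved = 72 − 65 = 7.

7 fewer payments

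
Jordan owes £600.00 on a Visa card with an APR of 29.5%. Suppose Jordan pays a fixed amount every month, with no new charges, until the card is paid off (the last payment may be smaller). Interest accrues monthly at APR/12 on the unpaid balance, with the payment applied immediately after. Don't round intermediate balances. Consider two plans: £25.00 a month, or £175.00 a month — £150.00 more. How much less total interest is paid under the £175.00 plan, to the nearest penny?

£282.90

Monthly rate r = 29.5%/12 = 2.45833% = 0.0245833.
At £25.00/mo: n = ⌈−ln(1 − rB₀/P)/ln(1+r)⌉ = 37 payments (last £17.87); total interest = total paid − £600.00 = £317.87.
At £175.00/mo: 4 payments (last £109.97); total interest £34.97.
Interest saved = £317.87 − £34.97 = £282.90.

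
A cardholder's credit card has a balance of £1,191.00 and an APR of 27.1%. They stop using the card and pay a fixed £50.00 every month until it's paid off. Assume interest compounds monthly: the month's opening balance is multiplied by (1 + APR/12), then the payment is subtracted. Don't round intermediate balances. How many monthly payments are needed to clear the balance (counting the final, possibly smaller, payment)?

35 payments

Monthly rate r = 27.1%/12 = 2.25833% = 0.0225833.
Recurrence: B ← B·(1+r) − £50.00.
Month 1: interest £26.90; balance after payment £1,167.90.
Month 2: interest £26.38; balance after payment £1,144.27.
Closed form: n = −ln(1 − rB₀/P)/ln(1+r) = −ln(0.46206)/ln(1.02258) ≈ 34.571, so the balance reaches zero during payment 35.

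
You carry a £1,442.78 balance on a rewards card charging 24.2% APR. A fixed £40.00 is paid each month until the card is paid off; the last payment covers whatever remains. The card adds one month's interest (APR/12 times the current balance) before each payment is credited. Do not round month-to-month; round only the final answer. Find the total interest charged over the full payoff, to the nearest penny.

£1,161.19

Monthly rate r = 24.2%/12 = 2.01667% = 0.0201667.
Payoff takes n = ⌈−ln(1 − rB₀/P)/ln(1+r)⌉ = ⌈65.098⌉ = 66 payments; the last is £3.97.
Total paid = 65·£40.00 + £3.97 = £2,603.97.
Total interest = total paid − principal = £2,603.97 − £1,442.78 = £1,161.19.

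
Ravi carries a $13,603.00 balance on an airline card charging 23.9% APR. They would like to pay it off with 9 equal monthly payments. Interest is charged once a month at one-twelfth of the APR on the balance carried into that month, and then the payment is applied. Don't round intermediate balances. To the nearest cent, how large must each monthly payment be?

Monthly rate r = 23.9%/12 = 1.99167% = 0.0199167.
Level-payment amortization: P = B₀·r / (1 − (1+r)^(−n)) = 13603.00·0.0199167 / (1 − 1.01992^(−9)).
Denominator 1 − (1+r)^(−9) = 0.162629221.
P = 270.926 / 0.162629221 ≈ 1665.91.

$1,665.91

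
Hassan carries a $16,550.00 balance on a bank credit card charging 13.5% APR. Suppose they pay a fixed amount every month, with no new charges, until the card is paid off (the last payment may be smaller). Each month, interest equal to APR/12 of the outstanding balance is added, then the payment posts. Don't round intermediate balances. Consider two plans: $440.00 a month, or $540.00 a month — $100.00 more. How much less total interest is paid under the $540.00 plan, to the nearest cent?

$1,230.35

Monthly rate r = 13.5%/12 = 1.125% = 0.01125.
At $440.00/mo: n = ⌈−ln(1 − rB₀/P)/ln(1+r)⌉ = 50 payments (last $79.29); total interest = total paid − $16,550.00 = $5,089.29.
At $540.00/mo: 38 payments (last $428.94); total interest $3,858.94.
Interest saved = $5,089.29 − $3,858.94 = $1,230.35.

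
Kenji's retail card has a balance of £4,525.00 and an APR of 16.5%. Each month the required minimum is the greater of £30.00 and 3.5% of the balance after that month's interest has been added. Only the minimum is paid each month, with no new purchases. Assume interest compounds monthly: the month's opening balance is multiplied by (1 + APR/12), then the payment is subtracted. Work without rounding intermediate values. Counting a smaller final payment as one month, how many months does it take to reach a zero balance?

113 months

Monthly rate r = 16.5%/12 = 1.375% = 0.01375.
While 3.5% of the post-interest balance exceeds £30.00, each month B ← (B·(1+r))·(1 − 0.035), i.e. B shrinks by the factor (1+r)·0.965 = 0.97827.
This holds for months 1–77. Entering month 78 the balance is £833.49; 3.5% of the post-interest balance is now below £30.00, so the flat £30.00 minimum applies from here.
From month 78 a fixed £30.00 at rate r clears £833.49 in 36 more payments. Total: 77 + 36 = 113 months.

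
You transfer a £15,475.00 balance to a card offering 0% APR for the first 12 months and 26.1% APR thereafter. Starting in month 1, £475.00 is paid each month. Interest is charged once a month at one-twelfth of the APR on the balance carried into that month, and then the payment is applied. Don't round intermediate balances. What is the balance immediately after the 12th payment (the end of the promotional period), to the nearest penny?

Promo months 1–12 at r₀ = 0%/12 = 0; months 13+ at r₁ = 26.1%/12 = 0.02175.
After month 12 (no interest yet): B = £15,475.00 − 12·£475.00 = £9,775.00.

£9,775.00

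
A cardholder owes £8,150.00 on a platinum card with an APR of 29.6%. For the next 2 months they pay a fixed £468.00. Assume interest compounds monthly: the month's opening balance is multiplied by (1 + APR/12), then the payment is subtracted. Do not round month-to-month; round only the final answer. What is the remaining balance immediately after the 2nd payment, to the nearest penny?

Monthly rate r = 29.6%/12 = 2.46667% = 0.0246667.
Each month: B ← B·(1+r) − £468.00.
Month 1: interest £201.03; balance after payment £7,883.03.
Month 2: interest £194.45; balance after payment £7,609.48.

£7,609.48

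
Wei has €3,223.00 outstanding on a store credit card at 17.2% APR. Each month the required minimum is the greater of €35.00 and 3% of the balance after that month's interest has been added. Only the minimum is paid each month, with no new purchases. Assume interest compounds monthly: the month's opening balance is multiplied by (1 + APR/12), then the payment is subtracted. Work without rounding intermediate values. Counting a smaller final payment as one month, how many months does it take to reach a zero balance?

109 months

Monthly rate r = 17.2%/12 = 1.43333% = 0.0143333.
While 3% of the post-interest balance exceeds €35.00, each month B ← (B·(1+r))·(1 − 0.03), i.e. B shrinks by the factor (1+r)·0.97 = 0.9839.
This holds for months 1–64. Entering month 65 the balance is €1,140.82; 3% of the post-interest balance is now below €35.00, so the flat €35.00 minimum applies from here.
From month 65 a fixed €35.00 at rate r clears €1,140.82 in 45 more payments. Total: 64 + 45 = 109 months.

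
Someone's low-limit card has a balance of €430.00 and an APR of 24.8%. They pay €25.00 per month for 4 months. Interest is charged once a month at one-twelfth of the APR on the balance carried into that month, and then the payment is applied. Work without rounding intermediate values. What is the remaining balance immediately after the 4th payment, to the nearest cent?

Monthly rate r = 24.8%/12 = 2.06667% = 0.0206667.
Each month: B ← B·(1+r) − €25.00.
Month 1: interest €8.89; balance after payment €413.89.
Month 2: interest €8.55; balance after payment €397.44.
Month 3: interest €8.21; balance after payment €380.65.
Month 4: interest €7.87; balance after payment €363.52.

€363.52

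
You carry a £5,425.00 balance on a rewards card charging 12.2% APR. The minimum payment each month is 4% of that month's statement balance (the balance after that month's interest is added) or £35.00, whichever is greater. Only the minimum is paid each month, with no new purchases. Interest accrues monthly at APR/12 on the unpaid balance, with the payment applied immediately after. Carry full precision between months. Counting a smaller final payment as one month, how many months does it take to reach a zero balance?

Monthly rate r = 12.2%/12 = 1.01667% = 0.0101667.
While 4% of the post-interest balance exceeds £35.00, each month B ← (B·(1+r))·(1 − 0.04), i.e. B shrinks by the factor (1+r)·0.96 = 0.96976.
This holds for months 1–60. Entering month 61 the balance is £859.52; 4% of the post-interest balance is now below £35.00, so the flat £35.00 minimum applies from here.
From month 61 a fixed £35.00 at rate r clears £859.52 in 29 more payments. Total: 60 + 29 = 89 months.

89 months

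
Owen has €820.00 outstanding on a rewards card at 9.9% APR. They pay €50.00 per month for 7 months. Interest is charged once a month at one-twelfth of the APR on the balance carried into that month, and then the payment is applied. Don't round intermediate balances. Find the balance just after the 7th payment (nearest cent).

Monthly rate r = 9.9%/12 = 0.825% = 0.00825.
Each month: B ← B·(1+r) − €50.00.
Month 1: interest €6.77; balance after payment €776.76.
Month 2: interest €6.41; balance after payment €733.17.
Month 3: interest €6.05; balance after payment €689.22.
Month 4: interest €5.69; balance after payment €644.91.
Month 5: interest €5.32; balance after payment €600.23.
Month 6: interest €4.95; balance after payment €555.18.
Month 7: interest €4.58; balance after payment €509.76.

€509.76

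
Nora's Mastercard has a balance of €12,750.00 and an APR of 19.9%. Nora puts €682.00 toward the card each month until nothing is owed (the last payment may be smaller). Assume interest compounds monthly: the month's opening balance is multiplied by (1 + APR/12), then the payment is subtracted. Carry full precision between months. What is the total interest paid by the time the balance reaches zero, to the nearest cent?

Monthly rate r = 19.9%/12 = 1.65833% = 0.0165833.
Payoff takes n = ⌈−ln(1 − rB₀/P)/ln(1+r)⌉ = ⌈22.563⌉ = 23 payments; the last is €385.33.
Total paid = 22·€682.00 + €385.33 = €15,389.33.
Total interest = total paid − principal = €15,389.33 − €12,750.00 = €2,639.33.

€2,639.33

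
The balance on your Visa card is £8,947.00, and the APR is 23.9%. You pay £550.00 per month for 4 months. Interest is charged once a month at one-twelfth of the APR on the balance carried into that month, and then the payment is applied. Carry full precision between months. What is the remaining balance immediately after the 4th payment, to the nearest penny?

Monthly rate r = 23.9%/12 = 1.99167% = 0.0199167.
Each month: B ← B·(1+r) − £550.00.
Month 1: interest £178.19; balance after payment £8,575.19.
Month 2: interest £170.79; balance after payment £8,195.98.
Month 3: interest £163.24; balance after payment £7,809.22.
Month 4: interest £155.53; balance after payment £7,414.75.

£7,414.75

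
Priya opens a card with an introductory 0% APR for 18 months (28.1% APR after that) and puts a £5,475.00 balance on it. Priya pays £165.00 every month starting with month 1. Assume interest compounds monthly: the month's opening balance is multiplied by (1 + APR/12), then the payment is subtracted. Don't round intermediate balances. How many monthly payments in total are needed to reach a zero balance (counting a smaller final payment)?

37 months

Promo months 1–18 at r₀ = 0%/12 = 0; months 19+ at r₁ = 28.1%/12 = 0.0234167.
After month 18 (no interest yet): B = £5,475.00 − 18·£165.00 = £2,505.00.
Then at r₁ with £165.00/mo: n₂ = −ln(1 − r₁·B/P)/ln(1+r₁) ≈ 18.98 → 19 more payments.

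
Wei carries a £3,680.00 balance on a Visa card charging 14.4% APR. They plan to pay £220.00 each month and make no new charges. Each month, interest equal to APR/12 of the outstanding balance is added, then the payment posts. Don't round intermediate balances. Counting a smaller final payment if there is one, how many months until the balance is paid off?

Monthly rate r = 14.4%/12 = 1.2% = 0.012.
Recurrence: B ← B·(1+r) − £220.00.
Month 1: interest £44.16; balance after payment £3,504.16.
Month 2: interest £42.05; balance after payment £3,326.21.
Closed form: n = −ln(1 − rB₀/P)/ln(1+r) = −ln(0.79927)/ln(1.012) ≈ 18.783, so the balance reaches zero during payment 19.

19 payments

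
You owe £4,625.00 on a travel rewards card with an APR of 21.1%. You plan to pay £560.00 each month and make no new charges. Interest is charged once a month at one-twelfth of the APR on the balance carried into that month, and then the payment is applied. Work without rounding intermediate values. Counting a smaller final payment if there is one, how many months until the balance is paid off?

10 months

Monthly rate r = 21.1%/12 = 1.75833% = 0.0175833.
Recurrence: B ← B·(1+r) − £560.00.
Month 1: interest £81.32; balance after payment £4,146.32.
Month 2: interest £72.91; balance after payment £3,659.23.
Closed form: n = −ln(1 − rB₀/P)/ln(1+r) = −ln(0.85478)/ln(1.01758) ≈ 9.002, so the balance reaches zero during payment 10.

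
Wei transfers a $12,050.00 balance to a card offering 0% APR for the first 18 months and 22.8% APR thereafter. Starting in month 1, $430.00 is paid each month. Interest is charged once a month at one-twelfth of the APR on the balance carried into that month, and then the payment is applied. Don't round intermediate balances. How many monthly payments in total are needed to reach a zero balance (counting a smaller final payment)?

Promo months 1–18 at r₀ = 0%/12 = 0; months 19+ at r₁ = 22.8%/12 = 0.019.
After month 18 (no interest yet): B = $12,050.00 − 18·$430.00 = $4,310.00.
Then at r₁ with $430.00/mo: n₂ = −ln(1 − r₁·B/P)/ln(1+r₁) ≈ 11.22 → 12 more payments.

30 payments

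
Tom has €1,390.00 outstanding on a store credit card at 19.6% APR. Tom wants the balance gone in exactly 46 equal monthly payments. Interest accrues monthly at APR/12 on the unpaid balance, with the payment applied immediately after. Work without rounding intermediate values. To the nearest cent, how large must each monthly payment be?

€43.21

Monthly rate r = 19.6%/12 = 1.63333% = 0.0163333.
Level-payment amortization: P = B₀·r / (1 − (1+r)^(−n)) = 1390.00·0.0163333 / (1 − 1.01633^(−46)).
Denominator 1 − (1+r)^(−46) = 0.525390752.
P = 22.7033 / 0.525390752 ≈ 43.21.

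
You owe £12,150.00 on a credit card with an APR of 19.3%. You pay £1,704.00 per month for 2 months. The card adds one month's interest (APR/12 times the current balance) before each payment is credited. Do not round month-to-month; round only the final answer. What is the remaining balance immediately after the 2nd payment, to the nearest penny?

£9,108.56

Monthly rate r = 19.3%/12 = 1.60833% = 0.0160833.
Each month: B ← B·(1+r) − £1,704.00.
Month 1: interest £195.41; balance after payment £10,641.41.
Month 2: interest £171.15; balance after payment £9,108.56.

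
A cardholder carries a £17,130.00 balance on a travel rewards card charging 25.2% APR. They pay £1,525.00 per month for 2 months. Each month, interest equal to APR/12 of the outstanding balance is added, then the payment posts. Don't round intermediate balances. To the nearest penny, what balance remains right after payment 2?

£14,774.99

Monthly rate r = 25.2%/12 = 2.1% = 0.021.
Each month: B ← B·(1+r) − £1,525.00.
Month 1: interest £359.73; balance after payment £15,964.73.
Month 2: interest £335.26; balance after payment £14,774.99.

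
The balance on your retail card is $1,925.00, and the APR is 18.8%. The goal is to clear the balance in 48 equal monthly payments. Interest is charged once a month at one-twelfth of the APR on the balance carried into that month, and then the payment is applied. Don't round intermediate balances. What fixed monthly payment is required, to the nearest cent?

$57.35

Monthly rate r = 18.8%/12 = 1.56667% = 0.0156667.
Level-payment amortization: P = B₀·r / (1 − (1+r)^(−n)) = 1925.00·0.0156667 / (1 − 1.01567^(−48)).
Denominator 1 − (1+r)^(−48) = 0.525820883.
P = 30.1583 / 0.525820883 ≈ 57.35.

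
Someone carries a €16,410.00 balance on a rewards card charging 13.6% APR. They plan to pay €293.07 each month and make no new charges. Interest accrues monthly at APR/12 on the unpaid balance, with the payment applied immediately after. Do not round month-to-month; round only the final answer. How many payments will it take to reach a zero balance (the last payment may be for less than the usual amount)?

90 payments

Monthly rate r = 13.6%/12 = 1.13333% = 0.0113333.
Recurrence: B ← B·(1+r) − €293.07.
Month 1: interest €185.98; balance after payment €16,302.91.
Month 2: interest €184.77; balance after payment €16,194.61.
Closed form: n = −ln(1 − rB₀/P)/ln(1+r) = −ln(0.36541)/ln(1.01133) ≈ 89.333, so the balance reaches zero during payment 90.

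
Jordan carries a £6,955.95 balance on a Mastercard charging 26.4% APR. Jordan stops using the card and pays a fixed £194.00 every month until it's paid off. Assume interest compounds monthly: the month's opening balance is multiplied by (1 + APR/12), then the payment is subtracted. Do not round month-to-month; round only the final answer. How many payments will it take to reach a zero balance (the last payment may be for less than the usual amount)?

72 months

Monthly rate r = 26.4%/12 = 2.2% = 0.022.
Recurrence: B ← B·(1+r) − £194.00.
Month 1: interest £153.03; balance after payment £6,914.98.
Month 2: interest £152.13; balance after payment £6,873.11.
Closed form: n = −ln(1 − rB₀/P)/ln(1+r) = −ln(0.21118)/ln(1.022) ≈ 71.458, so the balance reaches zero during payment 72.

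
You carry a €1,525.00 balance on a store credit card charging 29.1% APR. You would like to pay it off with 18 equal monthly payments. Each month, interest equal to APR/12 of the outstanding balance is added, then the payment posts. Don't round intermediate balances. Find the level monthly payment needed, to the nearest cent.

€105.56

Monthly rate r = 29.1%/12 = 2.425% = 0.02425.
Level-payment amortization: P = B₀·r / (1 − (1+r)^(−n)) = 1525.00·0.02425 / (1 − 1.02425^(−18)).
Denominator 1 − (1+r)^(−18) = 0.350330479.
P = 36.9813 / 0.350330479 ≈ 105.56.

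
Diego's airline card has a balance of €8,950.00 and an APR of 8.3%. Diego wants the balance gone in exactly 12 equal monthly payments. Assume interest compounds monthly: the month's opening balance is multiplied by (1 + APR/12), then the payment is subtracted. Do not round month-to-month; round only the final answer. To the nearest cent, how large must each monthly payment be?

€779.79

Monthly rate r = 8.3%/12 = 0.691667% = 0.00691667.
Level-payment amortization: P = B₀·r / (1 − (1+r)^(−n)) = 8950.00·0.00691667 / (1 − 1.00692^(−12)).
Denominator 1 − (1+r)^(−12) = 0.079385848.
P = 61.9042 / 0.079385848 ≈ 779.79.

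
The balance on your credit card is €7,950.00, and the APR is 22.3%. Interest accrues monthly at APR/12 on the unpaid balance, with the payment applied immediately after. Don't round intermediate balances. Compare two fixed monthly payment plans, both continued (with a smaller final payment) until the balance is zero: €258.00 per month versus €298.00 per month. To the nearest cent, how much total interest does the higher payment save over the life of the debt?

€829.84

Monthly rate r = 22.3%/12 = 1.85833% = 0.0185833.
At €258.00/mo: n = ⌈−ln(1 − rB₀/P)/ln(1+r)⌉ = 47 payments (last €43.89); total interest = total paid − €7,950.00 = €3,961.89.
At €298.00/mo: 38 payments (last €56.05); total interest €3,132.05.
Interest saved = €3,961.89 − €3,132.05 = €829.84.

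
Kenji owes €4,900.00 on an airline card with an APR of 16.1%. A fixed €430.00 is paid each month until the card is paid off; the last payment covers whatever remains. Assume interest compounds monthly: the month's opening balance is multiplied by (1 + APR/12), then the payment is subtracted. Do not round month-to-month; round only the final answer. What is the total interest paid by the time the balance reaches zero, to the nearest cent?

€454.05

Monthly rate r = 16.1%/12 = 1.34167% = 0.0134167.
Payoff takes n = ⌈−ln(1 − rB₀/P)/ln(1+r)⌉ = ⌈12.450⌉ = 13 payments; the last is €194.05.
Total paid = 12·€430.00 + €194.05 = €5,354.05.
Total interest = total paid − principal = €5,354.05 − €4,900.00 = €454.05.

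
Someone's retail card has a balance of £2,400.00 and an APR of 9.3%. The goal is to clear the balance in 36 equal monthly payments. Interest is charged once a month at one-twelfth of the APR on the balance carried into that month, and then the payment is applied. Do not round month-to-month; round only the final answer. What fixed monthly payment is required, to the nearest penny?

Monthly rate r = 9.3%/12 = 0.775% = 0.00775.
Level-payment amortization: P = B₀·r / (1 − (1+r)^(−n)) = 2400.00·0.00775 / (1 − 1.00775^(−36)).
Denominator 1 − (1+r)^(−36) = 0.242645946.
P = 18.6 / 0.242645946 ≈ 76.65.

£76.65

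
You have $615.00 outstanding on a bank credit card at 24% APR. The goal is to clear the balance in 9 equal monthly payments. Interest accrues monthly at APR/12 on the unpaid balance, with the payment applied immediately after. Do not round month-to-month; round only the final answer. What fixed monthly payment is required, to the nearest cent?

$75.35

Monthly rate r = 24%/12 = 2% = 0.02.
Level-payment amortization: P = B₀·r / (1 − (1+r)^(−n)) = 615.00·0.02 / (1 − 1.02^(−9)).
Denominator 1 − (1+r)^(−9) = 0.163244734.
P = 12.3 / 0.163244734 ≈ 75.35.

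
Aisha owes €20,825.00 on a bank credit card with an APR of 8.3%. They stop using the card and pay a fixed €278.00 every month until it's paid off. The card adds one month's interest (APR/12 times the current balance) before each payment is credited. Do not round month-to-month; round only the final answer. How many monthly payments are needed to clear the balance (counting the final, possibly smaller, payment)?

Monthly rate r = 8.3%/12 = 0.691667% = 0.00691667.
Recurrence: B ← B·(1+r) − €278.00.
Month 1: interest €144.04; balance after payment €20,691.04.
Month 2: interest €143.11; balance after payment €20,556.15.
Closed form: n = −ln(1 − rB₀/P)/ln(1+r) = −ln(0.48187)/ln(1.00692) ≈ 105.918, so the balance reaches zero during payment 106.

106 payments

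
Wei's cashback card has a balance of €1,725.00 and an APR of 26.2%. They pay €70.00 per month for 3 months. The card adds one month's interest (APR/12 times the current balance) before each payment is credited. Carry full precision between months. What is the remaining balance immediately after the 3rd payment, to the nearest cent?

Monthly rate r = 26.2%/12 = 2.18333% = 0.0218333.
Each month: B ← B·(1+r) − €70.00.
Month 1: interest €37.66; balance after payment €1,692.66.
Month 2: interest €36.96; balance after payment €1,659.62.
Month 3: interest €36.24; balance after payment €1,625.85.

€1,625.85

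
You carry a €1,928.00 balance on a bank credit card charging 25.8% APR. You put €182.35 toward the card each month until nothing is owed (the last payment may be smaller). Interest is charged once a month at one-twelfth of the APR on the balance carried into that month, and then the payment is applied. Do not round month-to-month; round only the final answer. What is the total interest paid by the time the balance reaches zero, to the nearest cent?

Monthly rate r = 25.8%/12 = 2.15% = 0.0215.
Payoff takes n = ⌈−ln(1 − rB₀/P)/ln(1+r)⌉ = ⌈12.123⌉ = 13 payments; the last is €22.72.
Total paid = 12·€182.35 + €22.72 = €2,210.92.
Total interest = total paid − principal = €2,210.92 − €1,928.00 = €282.92.

€282.92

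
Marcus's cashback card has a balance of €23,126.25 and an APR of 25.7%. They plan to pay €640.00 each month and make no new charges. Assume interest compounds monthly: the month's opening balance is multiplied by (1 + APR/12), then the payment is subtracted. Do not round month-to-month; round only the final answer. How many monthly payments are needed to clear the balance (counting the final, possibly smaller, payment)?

Monthly rate r = 25.7%/12 = 2.14167% = 0.0214167.
Recurrence: B ← B·(1+r) − €640.00.
Month 1: interest €495.29; balance after payment €22,981.54.
Month 2: interest €492.19; balance after payment €22,833.73.
Closed form: n = −ln(1 − rB₀/P)/ln(1+r) = −ln(0.22611)/ln(1.02142) ≈ 70.159, so the balance reaches zero during payment 71.

71 payments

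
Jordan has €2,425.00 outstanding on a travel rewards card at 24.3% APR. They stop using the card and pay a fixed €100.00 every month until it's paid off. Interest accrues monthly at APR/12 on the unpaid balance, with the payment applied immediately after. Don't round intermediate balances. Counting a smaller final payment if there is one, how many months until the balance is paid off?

Monthly rate r = 24.3%/12 = 2.025% = 0.02025.
Recurrence: B ← B·(1+r) − €100.00.
Month 1: interest €49.11; balance after payment €2,374.11.
Month 2: interest €48.08; balance after payment €2,322.18.
Closed form: n = −ln(1 − rB₀/P)/ln(1+r) = −ln(0.50894)/ln(1.02025) ≈ 33.691, so the balance reaches zero during payment 34.

34 months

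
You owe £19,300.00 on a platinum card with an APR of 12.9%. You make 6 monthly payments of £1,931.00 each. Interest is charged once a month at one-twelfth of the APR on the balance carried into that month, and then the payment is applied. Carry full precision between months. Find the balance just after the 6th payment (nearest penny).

£8,676.92

Monthly rate r = 12.9%/12 = 1.075% = 0.01075.
Each month: B ← B·(1+r) − £1,931.00.
Month 1: interest £207.48; balance after payment £17,576.47.
Month 2: interest £188.95; balance after payment £15,834.42.
Month 3: interest £170.22; balance after payment £14,073.64.
Month 4: interest £151.29; balance after payment £12,293.93.
Month 5: interest £132.16; balance after payment £10,495.09.
Month 6: interest £112.82; balance after payment £8,676.92.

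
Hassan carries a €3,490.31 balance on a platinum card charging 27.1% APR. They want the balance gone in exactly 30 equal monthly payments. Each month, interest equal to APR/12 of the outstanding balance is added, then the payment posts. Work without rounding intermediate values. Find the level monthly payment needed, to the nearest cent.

Monthly rate r = 27.1%/12 = 2.25833% = 0.0225833.
Level-payment amortization: P = B₀·r / (1 − (1+r)^(−n)) = 3490.31·0.0225833 / (1 − 1.02258^(−30)).
Denominator 1 − (1+r)^(−30) = 0.488272569.
P = 78.8228 / 0.488272569 ≈ 161.43.

€161.43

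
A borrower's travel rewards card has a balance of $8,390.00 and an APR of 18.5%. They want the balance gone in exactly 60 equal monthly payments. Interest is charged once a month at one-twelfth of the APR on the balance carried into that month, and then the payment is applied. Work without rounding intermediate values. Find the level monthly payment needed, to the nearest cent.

Monthly rate r = 18.5%/12 = 1.54167% = 0.0154167.
Level-payment amortization: P = B₀·r / (1 − (1+r)^(−n)) = 8390.00·0.0154167 / (1 − 1.01542^(−60)).
Denominator 1 − (1+r)^(−60) = 0.600660057.
P = 129.346 / 0.600660057 ≈ 215.34.

$215.34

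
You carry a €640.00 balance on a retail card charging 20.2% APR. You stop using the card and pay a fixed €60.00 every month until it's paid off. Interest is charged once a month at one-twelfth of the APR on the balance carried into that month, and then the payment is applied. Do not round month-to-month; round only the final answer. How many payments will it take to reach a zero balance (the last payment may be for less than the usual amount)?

12 months

Monthly rate r = 20.2%/12 = 1.68333% = 0.0168333.
Recurrence: B ← B·(1+r) − €60.00.
Month 1: interest €10.77; balance after payment €590.77.
Month 2: interest €9.94; balance after payment €540.72.
Closed form: n = −ln(1 − rB₀/P)/ln(1+r) = −ln(0.82044)/ln(1.01683) ≈ 11.856, so the balance reaches zero during payment 12.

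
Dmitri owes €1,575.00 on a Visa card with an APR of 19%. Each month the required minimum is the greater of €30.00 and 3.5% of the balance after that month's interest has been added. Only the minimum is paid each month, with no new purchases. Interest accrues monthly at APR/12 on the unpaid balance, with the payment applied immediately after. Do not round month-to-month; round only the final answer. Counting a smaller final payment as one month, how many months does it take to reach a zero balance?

Monthly rate r = 19%/12 = 1.58333% = 0.0158333.
While 3.5% of the post-interest balance exceeds €30.00, each month B ← (B·(1+r))·(1 − 0.035), i.e. B shrinks by the factor (1+r)·0.965 = 0.98028.
This holds for months 1–32. Entering month 33 the balance is €832.67; 3.5% of the post-interest balance is now below €30.00, so the flat €30.00 minimum applies from here.
From month 33 a fixed €30.00 at rate r clears €832.67 in 37 more payments. Total: 32 + 37 = 69 months.

69 months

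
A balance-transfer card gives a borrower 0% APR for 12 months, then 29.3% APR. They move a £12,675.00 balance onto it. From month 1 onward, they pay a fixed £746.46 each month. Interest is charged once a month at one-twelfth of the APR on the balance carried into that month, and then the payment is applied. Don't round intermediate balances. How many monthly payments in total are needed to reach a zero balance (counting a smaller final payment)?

Promo months 1–12 at r₀ = 0%/12 = 0; months 13+ at r₁ = 29.3%/12 = 0.0244167.
After month 12 (no interest yet): B = £12,675.00 − 12·£746.46 = £3,717.48.
Then at r₁ with £746.46/mo: n₂ = −ln(1 − r₁·B/P)/ln(1+r₁) ≈ 5.37 → 6 more payments.

18 payments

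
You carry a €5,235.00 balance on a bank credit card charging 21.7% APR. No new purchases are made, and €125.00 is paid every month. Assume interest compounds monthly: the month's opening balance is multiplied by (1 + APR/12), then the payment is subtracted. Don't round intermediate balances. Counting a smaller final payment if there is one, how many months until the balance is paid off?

Monthly rate r = 21.7%/12 = 1.80833% = 0.0180833.
Recurrence: B ← B·(1+r) − €125.00.
Month 1: interest €94.67; balance after payment €5,204.67.
Month 2: interest €94.12; balance after payment €5,173.78.
Closed form: n = −ln(1 − rB₀/P)/ln(1+r) = −ln(0.24267)/ln(1.01808) ≈ 79.013, so the balance reaches zero during payment 80.

80 payments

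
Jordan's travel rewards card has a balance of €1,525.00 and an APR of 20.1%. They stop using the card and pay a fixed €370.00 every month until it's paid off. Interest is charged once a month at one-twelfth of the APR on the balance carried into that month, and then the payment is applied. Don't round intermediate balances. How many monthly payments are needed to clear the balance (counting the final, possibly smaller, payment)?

Monthly rate r = 20.1%/12 = 1.675% = 0.01675.
Recurrence: B ← B·(1+r) − €370.00.
Month 1: interest €25.54; balance after payment €1,180.54.
Month 2: interest €19.77; balance after payment €830.32.
Month 3: interest €13.91; balance after payment €474.23.
Month 4: interest €7.94; balance after payment €112.17.
Month 5: interest €1.88; balance after payment €0.00.

5 payments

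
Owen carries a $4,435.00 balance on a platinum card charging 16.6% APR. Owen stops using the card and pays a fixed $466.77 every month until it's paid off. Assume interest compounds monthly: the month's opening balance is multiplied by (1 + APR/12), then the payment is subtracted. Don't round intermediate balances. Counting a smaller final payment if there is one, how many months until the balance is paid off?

11 payments

Monthly rate r = 16.6%/12 = 1.38333% = 0.0138333.
Recurrence: B ← B·(1+r) − $466.77.
Month 1: interest $61.35; balance after payment $4,029.58.
Month 2: interest $55.74; balance after payment $3,618.55.
Closed form: n = −ln(1 − rB₀/P)/ln(1+r) = −ln(0.86856)/ln(1.01383) ≈ 10.257, so the balance reaches zero during payment 11.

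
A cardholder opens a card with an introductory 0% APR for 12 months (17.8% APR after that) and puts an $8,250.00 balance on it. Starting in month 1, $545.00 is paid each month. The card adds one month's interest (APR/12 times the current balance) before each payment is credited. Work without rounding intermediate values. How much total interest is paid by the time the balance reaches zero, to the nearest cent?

Promo months 1–12 at r₀ = 0%/12 = 0; months 13+ at r₁ = 17.8%/12 = 0.0148333.
After month 12 (no interest yet): B = $8,250.00 − 12·$545.00 = $1,710.00.
Then at r₁ with $545.00/mo: n₂ = −ln(1 − r₁·B/P)/ln(1+r₁) ≈ 3.24 → 4 more payments.
Total paid = 15·$545.00 + $129.75 = $8,304.75; interest = $8,304.75 − $8,250.00 = $54.75.

$54.75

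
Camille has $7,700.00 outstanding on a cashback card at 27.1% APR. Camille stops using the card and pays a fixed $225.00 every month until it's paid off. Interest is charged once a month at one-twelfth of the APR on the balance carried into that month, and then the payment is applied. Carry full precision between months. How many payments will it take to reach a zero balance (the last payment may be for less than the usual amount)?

67 months

Monthly rate r = 27.1%/12 = 2.25833% = 0.0225833.
Recurrence: B ← B·(1+r) − $225.00.
Month 1: interest $173.89; balance after payment $7,648.89.
Month 2: interest $172.74; balance after payment $7,596.63.
Closed form: n = −ln(1 − rB₀/P)/ln(1+r) = −ln(0.22715)/ln(1.02258) ≈ 66.369, so the balance reaches zero during payment 67.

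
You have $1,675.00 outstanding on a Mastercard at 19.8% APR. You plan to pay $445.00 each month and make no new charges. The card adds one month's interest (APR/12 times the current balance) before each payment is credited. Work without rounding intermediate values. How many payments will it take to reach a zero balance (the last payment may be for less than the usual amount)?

4 months

Monthly rate r = 19.8%/12 = 1.65% = 0.0165.
Recurrence: B ← B·(1+r) − $445.00.
Month 1: interest $27.64; balance after payment $1,257.64.
Month 2: interest $20.75; balance after payment $833.39.
Month 3: interest $13.75; balance after payment $402.14.
Month 4: interest $6.64; balance after payment $0.00.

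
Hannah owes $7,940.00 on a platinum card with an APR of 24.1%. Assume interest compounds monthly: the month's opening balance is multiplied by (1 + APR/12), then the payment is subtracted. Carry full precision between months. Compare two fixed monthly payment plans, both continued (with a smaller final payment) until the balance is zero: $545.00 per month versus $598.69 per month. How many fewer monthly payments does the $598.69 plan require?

2 fewer payments

Monthly rate r = 24.1%/12 = 2.00833% = 0.0200833.
At $545.00/mo: n = ⌈−ln(1 − rB₀/P)/ln(1+r)⌉ = 18 payments (last $223.64); total interest = total paid − $7,940.00 = $1,548.64.
At $598.69/mo: 16 payments (last $346.49); total interest $1,386.84.
Payments saved = 18 − 16 = 2.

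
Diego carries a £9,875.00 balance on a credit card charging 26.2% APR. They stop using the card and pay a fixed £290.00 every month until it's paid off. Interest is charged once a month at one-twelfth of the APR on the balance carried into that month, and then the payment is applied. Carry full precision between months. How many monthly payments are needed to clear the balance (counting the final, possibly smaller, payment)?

63 payments

Monthly rate r = 26.2%/12 = 2.18333% = 0.0218333.
Recurrence: B ← B·(1+r) − £290.00.
Month 1: interest £215.60; balance after payment £9,800.60.
Month 2: interest £213.98; balance after payment £9,724.58.
Closed form: n = −ln(1 − rB₀/P)/ln(1+r) = −ln(0.25654)/ln(1.02183) ≈ 62.990, so the balance reaches zero during payment 63.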